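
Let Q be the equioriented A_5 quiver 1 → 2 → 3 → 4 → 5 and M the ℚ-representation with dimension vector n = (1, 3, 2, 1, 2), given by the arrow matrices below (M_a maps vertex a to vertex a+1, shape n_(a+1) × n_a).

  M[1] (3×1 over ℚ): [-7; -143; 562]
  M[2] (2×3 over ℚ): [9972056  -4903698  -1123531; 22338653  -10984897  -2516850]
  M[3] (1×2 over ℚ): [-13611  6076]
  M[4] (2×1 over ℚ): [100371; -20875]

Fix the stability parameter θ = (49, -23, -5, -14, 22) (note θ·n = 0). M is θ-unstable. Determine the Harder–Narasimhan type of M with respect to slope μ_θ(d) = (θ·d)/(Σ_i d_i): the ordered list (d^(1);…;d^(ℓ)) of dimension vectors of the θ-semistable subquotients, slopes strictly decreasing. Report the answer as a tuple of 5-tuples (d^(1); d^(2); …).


Interval decomposition of M: I[1,2], I[2,3], I[2,5], I[5,5].
HN type (ℓ=5): μ^(1)=22; μ^(2)=13; μ^(3)=-5; μ^(4)=-19/2; μ^(5)=-23

((0, 0, 0, 0, 2); (1, 1, 0, 0, 0); (0, 0, 1, 0, 0); (0, 0, 1, 1, 0); (0, 2, 0, 0, 0))


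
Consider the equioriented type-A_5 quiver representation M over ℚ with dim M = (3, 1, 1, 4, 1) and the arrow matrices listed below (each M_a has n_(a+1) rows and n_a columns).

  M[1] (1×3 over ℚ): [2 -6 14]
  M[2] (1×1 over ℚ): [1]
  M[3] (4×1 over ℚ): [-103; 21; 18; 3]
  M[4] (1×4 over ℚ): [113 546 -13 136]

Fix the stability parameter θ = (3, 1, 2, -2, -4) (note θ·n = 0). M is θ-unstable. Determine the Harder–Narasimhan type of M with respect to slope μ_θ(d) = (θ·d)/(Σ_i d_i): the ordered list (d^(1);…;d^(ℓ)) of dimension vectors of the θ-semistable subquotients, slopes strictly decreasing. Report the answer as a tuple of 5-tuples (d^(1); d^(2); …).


Interval decomposition of M: I[1,1]^2, I[1,5], I[4,4]^3.
HN type (ℓ=3): μ^(1)=3; μ^(2)=0; μ^(3)=-2

((2, 0, 0, 0, 0); (1, 1, 1, 1, 1); (0, 0, 0, 3, 0))


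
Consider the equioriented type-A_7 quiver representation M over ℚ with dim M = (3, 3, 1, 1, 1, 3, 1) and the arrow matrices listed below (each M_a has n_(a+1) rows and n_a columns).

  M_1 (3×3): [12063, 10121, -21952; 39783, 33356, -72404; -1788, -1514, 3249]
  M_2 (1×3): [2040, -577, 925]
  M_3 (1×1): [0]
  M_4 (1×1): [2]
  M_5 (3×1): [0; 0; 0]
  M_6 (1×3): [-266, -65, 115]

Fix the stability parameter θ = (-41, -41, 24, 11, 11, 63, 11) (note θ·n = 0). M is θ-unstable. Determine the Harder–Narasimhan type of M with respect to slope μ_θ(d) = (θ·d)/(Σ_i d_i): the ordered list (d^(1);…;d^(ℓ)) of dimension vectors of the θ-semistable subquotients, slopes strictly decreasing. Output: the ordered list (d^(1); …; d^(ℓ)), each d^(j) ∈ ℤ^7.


Interval decomposition of M: I[1,2]^2, I[1,3], I[4,5], I[6,6]^2, I[6,7].
HN type (ℓ=5): μ^(1)=63; μ^(2)=37; μ^(3)=24; μ^(4)=11; μ^(5)=-41

((0, 0, 0, 0, 0, 2, 0); (0, 0, 0, 0, 0, 1, 1); (0, 0, 1, 0, 0, 0, 0); (0, 0, 0, 1, 1, 0, 0); (3, 3, 0, 0, 0, 0, 0))


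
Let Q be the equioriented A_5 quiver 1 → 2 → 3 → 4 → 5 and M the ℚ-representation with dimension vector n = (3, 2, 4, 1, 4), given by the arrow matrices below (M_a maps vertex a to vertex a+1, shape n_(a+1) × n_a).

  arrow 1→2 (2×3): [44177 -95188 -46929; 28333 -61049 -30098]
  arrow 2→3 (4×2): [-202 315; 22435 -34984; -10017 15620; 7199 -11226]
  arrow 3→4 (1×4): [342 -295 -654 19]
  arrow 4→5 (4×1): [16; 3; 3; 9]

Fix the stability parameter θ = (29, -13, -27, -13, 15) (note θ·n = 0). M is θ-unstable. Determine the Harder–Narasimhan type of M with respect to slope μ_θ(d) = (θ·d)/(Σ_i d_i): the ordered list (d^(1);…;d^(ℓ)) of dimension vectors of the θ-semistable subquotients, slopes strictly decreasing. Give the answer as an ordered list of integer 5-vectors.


Interval decomposition of M: I[1,1], I[1,3], I[1,5], I[3,3]^2, I[5,5]^3.
HN type (ℓ=5): μ^(1)=29; μ^(2)=15; μ^(3)=-11/3; μ^(4)=-6; μ^(5)=-27

((1, 0, 0, 0, 0); (0, 0, 0, 0, 4); (1, 1, 1, 0, 0); (1, 1, 1, 1, 0); (0, 0, 2, 0, 0))


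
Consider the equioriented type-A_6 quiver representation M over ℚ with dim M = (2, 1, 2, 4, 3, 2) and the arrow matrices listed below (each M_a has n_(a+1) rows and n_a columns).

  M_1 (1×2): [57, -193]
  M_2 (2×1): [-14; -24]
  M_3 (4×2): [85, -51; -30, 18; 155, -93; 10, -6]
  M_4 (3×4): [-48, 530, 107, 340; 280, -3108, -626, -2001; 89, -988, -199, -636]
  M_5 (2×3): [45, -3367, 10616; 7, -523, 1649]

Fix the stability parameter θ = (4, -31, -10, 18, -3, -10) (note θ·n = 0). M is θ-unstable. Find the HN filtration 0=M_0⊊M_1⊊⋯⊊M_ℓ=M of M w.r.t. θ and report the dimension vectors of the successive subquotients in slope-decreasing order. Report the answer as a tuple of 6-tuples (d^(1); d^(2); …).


Barcode: M ≅ I[1,1], I[1,6], I[3,3], I[4,4], I[4,5], I[4,6]. HN layers by μ_θ (6 steps, strictly decreasing):
  μ^(1)=18; μ^(2)=15/2; μ^(3)=4; μ^(4)=5/3; μ^(5)=-10; μ^(6)=-27/2

((0, 0, 0, 1, 0, 0); (0, 0, 0, 1, 1, 0); (1, 0, 0, 0, 0, 0); (0, 0, 0, 2, 2, 2); (0, 0, 2, 0, 0, 0); (1, 1, 0, 0, 0, 0))


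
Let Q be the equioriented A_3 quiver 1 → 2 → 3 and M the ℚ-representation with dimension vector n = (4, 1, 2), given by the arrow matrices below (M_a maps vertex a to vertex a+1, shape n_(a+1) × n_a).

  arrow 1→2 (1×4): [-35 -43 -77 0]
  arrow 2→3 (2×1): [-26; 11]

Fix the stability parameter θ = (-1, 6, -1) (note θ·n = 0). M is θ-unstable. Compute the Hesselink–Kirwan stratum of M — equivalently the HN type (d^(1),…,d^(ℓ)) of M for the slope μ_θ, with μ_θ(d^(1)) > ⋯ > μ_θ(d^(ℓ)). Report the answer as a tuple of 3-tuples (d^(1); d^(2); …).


Interval decomposition of M: I[1,1]^3, I[1,3], I[3,3].
HN type (ℓ=2): μ^(1)=5/2; μ^(2)=-1

((0, 1, 1); (4, 0, 1))


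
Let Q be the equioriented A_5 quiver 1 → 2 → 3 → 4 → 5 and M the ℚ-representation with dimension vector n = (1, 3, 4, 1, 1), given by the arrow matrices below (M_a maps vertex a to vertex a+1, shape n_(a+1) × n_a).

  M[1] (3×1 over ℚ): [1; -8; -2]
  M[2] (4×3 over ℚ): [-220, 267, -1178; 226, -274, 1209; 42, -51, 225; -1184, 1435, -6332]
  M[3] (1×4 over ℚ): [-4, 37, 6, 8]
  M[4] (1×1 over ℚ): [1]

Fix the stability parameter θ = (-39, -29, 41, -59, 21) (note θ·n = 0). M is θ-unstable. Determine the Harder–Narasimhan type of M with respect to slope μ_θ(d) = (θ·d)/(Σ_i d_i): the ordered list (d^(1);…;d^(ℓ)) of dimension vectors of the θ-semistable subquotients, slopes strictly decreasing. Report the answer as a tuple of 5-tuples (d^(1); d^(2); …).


Barcode: M ≅ I[1,2], I[2,3], I[2,5], I[3,3]^2. HN layers by μ_θ (5 steps, strictly decreasing):
  μ^(1)=41; μ^(2)=21; μ^(3)=-9; μ^(4)=-29; μ^(5)=-39

((0, 0, 3, 0, 0); (0, 0, 0, 0, 1); (0, 0, 1, 1, 0); (0, 3, 0, 0, 0); (1, 0, 0, 0, 0))


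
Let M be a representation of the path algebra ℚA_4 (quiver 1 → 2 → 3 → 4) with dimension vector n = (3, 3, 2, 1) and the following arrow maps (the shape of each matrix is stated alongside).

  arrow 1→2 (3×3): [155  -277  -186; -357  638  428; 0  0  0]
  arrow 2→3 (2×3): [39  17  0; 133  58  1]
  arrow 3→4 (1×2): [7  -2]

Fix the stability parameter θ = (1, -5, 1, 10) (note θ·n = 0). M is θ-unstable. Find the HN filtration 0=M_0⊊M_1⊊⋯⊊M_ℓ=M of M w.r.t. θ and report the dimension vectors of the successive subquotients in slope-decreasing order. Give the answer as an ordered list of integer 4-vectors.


Via rank(M_{q-1}∘⋯∘M_p): M ≅ I[1,1], I[1,3], I[1,4], I[2,2].
μ_θ-semistable layers: μ^(1)=10; μ^(2)=1; μ^(3)=-2; μ^(4)=-5

((0, 0, 0, 1); (1, 0, 2, 0); (2, 2, 0, 0); (0, 1, 0, 0))


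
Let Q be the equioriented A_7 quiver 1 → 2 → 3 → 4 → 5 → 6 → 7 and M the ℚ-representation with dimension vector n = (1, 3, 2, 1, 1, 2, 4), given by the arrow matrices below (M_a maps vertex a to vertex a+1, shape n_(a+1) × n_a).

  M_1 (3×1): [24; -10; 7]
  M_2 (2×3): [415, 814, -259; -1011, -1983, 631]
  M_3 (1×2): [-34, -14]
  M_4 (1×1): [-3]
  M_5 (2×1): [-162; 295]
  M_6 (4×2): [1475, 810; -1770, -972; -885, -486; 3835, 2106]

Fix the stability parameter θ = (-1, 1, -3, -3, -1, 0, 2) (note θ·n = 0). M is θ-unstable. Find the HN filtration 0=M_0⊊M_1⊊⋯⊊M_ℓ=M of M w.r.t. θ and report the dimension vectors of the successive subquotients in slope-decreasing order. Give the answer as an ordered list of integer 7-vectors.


Barcode: M ≅ I[1,3], I[2,2], I[2,6], I[6,7], I[7,7]^3. HN layers by μ_θ (5 steps, strictly decreasing):
  μ^(1)=2; μ^(2)=1; μ^(3)=0; μ^(4)=-1; μ^(5)=-5/3

((0, 0, 0, 0, 0, 0, 4); (0, 1, 0, 0, 0, 0, 0); (0, 0, 0, 0, 0, 2, 0); (1, 1, 1, 0, 1, 0, 0); (0, 1, 1, 1, 0, 0, 0))


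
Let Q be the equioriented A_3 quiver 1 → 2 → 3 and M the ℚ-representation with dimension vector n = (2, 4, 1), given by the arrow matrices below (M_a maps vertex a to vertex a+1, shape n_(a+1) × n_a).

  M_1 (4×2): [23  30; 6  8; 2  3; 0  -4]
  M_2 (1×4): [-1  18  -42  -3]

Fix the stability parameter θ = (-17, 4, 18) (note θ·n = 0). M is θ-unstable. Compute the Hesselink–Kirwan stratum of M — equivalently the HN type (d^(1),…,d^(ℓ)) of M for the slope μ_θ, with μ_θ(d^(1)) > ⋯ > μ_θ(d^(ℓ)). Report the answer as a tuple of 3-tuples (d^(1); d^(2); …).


Via rank(M_{q-1}∘⋯∘M_p): M ≅ I[1,2], I[1,3], I[2,2]^2.
μ_θ-semistable layers: μ^(1)=18; μ^(2)=4; μ^(3)=-17

((0, 0, 1); (0, 4, 0); (2, 0, 0))


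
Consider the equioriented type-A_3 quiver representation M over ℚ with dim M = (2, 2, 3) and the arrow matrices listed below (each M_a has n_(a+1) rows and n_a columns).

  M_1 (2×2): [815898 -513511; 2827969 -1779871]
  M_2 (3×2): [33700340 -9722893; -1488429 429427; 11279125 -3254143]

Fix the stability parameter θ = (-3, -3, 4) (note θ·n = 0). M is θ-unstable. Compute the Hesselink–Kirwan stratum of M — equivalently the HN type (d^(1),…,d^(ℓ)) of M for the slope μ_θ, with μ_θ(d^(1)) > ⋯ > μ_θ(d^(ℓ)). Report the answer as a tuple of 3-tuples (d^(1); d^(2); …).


Barcode: M ≅ I[1,3]^2, I[3,3]. HN layers by μ_θ (2 steps, strictly decreasing):
  μ^(1)=4; μ^(2)=-3

((0, 0, 3); (2, 2, 0))


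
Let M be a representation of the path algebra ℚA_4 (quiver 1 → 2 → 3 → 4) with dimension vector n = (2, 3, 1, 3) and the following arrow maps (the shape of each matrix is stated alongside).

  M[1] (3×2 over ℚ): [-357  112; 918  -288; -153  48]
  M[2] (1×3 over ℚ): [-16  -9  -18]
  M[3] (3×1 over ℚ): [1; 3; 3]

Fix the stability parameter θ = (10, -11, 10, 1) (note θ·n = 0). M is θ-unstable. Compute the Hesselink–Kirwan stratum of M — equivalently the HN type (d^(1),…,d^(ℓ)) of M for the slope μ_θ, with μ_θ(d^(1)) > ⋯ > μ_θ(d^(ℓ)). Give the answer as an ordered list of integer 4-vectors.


Interval decomposition of M: I[1,1], I[1,4], I[2,2]^2, I[4,4]^2.
HN type (ℓ=5): μ^(1)=10; μ^(2)=11/2; μ^(3)=1; μ^(4)=-1/2; μ^(5)=-11

((1, 0, 0, 0); (0, 0, 1, 1); (0, 0, 0, 2); (1, 1, 0, 0); (0, 2, 0, 0))


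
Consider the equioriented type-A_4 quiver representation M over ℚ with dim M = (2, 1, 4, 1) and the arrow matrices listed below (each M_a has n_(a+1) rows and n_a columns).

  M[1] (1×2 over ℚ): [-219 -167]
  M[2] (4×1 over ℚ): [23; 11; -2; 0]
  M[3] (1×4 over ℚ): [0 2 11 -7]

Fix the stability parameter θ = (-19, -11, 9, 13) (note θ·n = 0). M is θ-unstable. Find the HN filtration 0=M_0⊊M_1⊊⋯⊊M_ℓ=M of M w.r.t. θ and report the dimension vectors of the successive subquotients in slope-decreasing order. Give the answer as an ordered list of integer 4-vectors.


Barcode: M ≅ I[1,1], I[1,3], I[3,3]^2, I[3,4]. HN layers by μ_θ (4 steps, strictly decreasing):
  μ^(1)=13; μ^(2)=9; μ^(3)=-11; μ^(4)=-19

((0, 0, 0, 1); (0, 0, 4, 0); (0, 1, 0, 0); (2, 0, 0, 0))


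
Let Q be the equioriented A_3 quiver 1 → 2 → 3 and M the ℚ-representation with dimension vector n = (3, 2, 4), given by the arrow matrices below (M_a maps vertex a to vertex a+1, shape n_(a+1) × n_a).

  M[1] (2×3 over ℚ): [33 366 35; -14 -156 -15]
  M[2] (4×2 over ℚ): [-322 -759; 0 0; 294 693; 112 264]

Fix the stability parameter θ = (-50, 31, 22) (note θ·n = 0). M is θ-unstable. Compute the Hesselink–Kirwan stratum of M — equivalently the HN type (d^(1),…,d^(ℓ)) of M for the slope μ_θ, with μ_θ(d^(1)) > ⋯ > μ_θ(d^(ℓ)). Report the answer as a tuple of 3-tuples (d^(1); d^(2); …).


Via rank(M_{q-1}∘⋯∘M_p): M ≅ I[1,1], I[1,2], I[1,3], I[3,3]^3.
μ_θ-semistable layers: μ^(1)=31; μ^(2)=53/2; μ^(3)=22; μ^(4)=-50

((0, 1, 0); (0, 1, 1); (0, 0, 3); (3, 0, 0))


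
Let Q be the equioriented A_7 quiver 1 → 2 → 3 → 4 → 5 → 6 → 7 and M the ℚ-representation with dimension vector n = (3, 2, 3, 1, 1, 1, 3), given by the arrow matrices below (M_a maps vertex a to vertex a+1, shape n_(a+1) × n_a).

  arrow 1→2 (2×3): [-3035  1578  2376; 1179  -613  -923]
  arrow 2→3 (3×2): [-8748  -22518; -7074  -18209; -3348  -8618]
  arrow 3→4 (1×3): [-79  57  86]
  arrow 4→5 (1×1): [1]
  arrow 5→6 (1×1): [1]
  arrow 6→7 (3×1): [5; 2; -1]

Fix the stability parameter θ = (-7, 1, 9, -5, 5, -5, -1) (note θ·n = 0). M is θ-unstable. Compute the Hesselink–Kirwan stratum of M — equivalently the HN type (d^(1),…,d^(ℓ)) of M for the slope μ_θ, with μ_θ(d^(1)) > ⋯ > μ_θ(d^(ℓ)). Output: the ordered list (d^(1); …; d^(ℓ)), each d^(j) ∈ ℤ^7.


Via rank(M_{q-1}∘⋯∘M_p): M ≅ I[1,1], I[1,2], I[1,7], I[3,3]^2, I[7,7]^2.
μ_θ-semistable layers: μ^(1)=9; μ^(2)=1; μ^(3)=2/3; μ^(4)=-1; μ^(5)=-7

((0, 0, 2, 0, 0, 0, 0); (0, 1, 0, 0, 0, 0, 0); (0, 1, 1, 1, 1, 1, 1); (0, 0, 0, 0, 0, 0, 2); (3, 0, 0, 0, 0, 0, 0))


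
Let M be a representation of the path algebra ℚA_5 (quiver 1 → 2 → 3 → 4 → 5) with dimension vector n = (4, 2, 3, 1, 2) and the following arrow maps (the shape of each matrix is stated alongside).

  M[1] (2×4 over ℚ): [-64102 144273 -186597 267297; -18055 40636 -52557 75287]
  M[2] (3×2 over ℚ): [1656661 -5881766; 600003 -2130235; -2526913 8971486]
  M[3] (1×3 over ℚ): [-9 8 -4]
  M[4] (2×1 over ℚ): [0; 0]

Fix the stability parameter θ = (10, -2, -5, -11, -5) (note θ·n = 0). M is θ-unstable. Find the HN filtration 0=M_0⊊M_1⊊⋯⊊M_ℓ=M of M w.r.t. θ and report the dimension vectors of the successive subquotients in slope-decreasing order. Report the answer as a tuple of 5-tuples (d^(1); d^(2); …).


Via rank(M_{q-1}∘⋯∘M_p): M ≅ I[1,1]^2, I[1,3], I[1,4], I[3,3], I[5,5]^2.
μ_θ-semistable layers: μ^(1)=10; μ^(2)=1; μ^(3)=-2; μ^(4)=-5

((2, 0, 0, 0, 0); (1, 1, 1, 0, 0); (1, 1, 1, 1, 0); (0, 0, 1, 0, 2))


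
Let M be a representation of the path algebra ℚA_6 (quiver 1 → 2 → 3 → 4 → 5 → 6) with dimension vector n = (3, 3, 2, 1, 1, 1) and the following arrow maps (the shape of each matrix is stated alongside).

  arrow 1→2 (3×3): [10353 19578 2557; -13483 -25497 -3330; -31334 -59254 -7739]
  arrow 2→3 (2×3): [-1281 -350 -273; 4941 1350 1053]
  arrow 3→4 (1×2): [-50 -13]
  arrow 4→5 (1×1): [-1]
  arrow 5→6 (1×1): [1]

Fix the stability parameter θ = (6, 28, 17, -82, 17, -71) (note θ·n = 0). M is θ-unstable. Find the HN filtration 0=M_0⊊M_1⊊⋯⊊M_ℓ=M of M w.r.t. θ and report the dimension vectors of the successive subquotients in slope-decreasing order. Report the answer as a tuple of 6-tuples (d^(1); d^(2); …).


Interval decomposition of M: I[1,2]^2, I[1,6], I[3,3].
HN type (ℓ=4): μ^(1)=28; μ^(2)=17; μ^(3)=6; μ^(4)=-85/6

((0, 2, 0, 0, 0, 0); (0, 0, 1, 0, 0, 0); (2, 0, 0, 0, 0, 0); (1, 1, 1, 1, 1, 1))


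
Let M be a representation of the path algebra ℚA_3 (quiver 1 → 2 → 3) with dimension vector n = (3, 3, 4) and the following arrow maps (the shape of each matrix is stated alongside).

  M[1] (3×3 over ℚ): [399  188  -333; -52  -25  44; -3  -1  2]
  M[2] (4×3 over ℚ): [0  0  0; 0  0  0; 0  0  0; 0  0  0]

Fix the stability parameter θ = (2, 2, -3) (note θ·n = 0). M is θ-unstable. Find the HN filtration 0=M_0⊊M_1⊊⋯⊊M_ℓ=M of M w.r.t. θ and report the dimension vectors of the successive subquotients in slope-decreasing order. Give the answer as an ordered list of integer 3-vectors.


Barcode: M ≅ I[1,2]^3, I[3,3]^4. HN layers by μ_θ (2 steps, strictly decreasing):
  μ^(1)=2; μ^(2)=-3

((3, 3, 0); (0, 0, 4))


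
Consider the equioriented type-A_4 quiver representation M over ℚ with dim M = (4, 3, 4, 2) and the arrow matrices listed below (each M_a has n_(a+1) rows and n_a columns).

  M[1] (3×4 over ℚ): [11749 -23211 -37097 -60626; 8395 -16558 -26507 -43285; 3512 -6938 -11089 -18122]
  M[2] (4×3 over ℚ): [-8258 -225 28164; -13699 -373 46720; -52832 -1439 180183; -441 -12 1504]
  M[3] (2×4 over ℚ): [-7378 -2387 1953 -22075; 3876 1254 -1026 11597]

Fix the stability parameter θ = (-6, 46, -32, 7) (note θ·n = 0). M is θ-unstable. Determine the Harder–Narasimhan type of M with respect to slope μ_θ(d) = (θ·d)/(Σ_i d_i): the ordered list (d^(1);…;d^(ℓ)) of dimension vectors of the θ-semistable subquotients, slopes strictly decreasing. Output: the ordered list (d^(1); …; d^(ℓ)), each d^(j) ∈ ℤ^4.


Barcode: M ≅ I[1,1], I[1,3], I[1,4]^2, I[3,3]. HN layers by μ_θ (3 steps, strictly decreasing):
  μ^(1)=7; μ^(2)=-6; μ^(3)=-32

((0, 3, 3, 2); (4, 0, 0, 0); (0, 0, 1, 0))


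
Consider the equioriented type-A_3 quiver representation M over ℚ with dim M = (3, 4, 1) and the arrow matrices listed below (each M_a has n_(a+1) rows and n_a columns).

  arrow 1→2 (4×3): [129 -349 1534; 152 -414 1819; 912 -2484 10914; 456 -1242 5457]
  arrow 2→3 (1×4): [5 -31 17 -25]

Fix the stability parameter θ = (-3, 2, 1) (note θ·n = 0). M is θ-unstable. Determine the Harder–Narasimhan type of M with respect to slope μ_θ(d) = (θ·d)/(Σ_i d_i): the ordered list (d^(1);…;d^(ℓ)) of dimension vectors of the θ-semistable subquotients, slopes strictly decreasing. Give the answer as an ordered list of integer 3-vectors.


Via rank(M_{q-1}∘⋯∘M_p): M ≅ I[1,1], I[1,2], I[1,3], I[2,2]^2.
μ_θ-semistable layers: μ^(1)=2; μ^(2)=3/2; μ^(3)=-3

((0, 3, 0); (0, 1, 1); (3, 0, 0))


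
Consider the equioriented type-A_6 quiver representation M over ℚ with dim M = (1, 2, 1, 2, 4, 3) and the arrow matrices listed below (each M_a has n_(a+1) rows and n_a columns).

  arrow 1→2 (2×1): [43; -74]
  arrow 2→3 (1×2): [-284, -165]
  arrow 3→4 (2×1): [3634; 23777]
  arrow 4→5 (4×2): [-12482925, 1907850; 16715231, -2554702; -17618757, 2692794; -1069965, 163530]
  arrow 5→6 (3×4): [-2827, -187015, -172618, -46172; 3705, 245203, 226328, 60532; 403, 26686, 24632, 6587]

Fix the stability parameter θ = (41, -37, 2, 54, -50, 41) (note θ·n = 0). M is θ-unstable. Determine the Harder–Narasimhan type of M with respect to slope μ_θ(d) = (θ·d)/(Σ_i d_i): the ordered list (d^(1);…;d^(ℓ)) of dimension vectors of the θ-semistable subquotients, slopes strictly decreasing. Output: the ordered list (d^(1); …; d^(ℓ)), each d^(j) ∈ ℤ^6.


Via rank(M_{q-1}∘⋯∘M_p): M ≅ I[1,4], I[2,2], I[4,6], I[5,5], I[5,6]^2.
μ_θ-semistable layers: μ^(1)=54; μ^(2)=41; μ^(3)=2; μ^(4)=-37; μ^(5)=-50

((0, 0, 0, 1, 0, 0); (0, 0, 0, 0, 0, 3); (1, 1, 1, 1, 1, 0); (0, 1, 0, 0, 0, 0); (0, 0, 0, 0, 3, 0))


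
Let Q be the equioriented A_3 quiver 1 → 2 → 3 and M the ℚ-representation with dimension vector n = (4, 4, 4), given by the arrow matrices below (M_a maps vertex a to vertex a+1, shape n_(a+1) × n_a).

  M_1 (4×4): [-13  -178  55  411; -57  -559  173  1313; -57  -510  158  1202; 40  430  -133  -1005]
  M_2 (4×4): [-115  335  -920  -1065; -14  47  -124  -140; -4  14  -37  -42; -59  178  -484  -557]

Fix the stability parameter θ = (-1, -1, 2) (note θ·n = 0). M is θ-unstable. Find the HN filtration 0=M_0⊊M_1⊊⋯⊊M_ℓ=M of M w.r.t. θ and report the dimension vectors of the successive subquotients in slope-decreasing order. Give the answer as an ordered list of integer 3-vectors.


Interval decomposition of M: I[1,3]^4.
HN type (ℓ=2): μ^(1)=2; μ^(2)=-1

((0, 0, 4); (4, 4, 0))


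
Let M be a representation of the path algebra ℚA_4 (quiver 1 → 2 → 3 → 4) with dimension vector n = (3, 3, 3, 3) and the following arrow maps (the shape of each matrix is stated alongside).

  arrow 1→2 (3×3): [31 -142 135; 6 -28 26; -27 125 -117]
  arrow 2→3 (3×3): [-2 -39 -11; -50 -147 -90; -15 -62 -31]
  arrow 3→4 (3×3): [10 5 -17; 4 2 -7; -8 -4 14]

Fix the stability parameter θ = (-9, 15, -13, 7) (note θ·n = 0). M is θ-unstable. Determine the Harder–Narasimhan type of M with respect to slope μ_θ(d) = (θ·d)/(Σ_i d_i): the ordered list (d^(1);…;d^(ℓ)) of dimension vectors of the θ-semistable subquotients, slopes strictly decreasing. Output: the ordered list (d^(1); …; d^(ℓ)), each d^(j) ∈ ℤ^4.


Via rank(M_{q-1}∘⋯∘M_p): M ≅ I[1,3], I[1,4]^2, I[4,4].
μ_θ-semistable layers: μ^(1)=7; μ^(2)=1; μ^(3)=-9

((0, 0, 0, 3); (0, 3, 3, 0); (3, 0, 0, 0))


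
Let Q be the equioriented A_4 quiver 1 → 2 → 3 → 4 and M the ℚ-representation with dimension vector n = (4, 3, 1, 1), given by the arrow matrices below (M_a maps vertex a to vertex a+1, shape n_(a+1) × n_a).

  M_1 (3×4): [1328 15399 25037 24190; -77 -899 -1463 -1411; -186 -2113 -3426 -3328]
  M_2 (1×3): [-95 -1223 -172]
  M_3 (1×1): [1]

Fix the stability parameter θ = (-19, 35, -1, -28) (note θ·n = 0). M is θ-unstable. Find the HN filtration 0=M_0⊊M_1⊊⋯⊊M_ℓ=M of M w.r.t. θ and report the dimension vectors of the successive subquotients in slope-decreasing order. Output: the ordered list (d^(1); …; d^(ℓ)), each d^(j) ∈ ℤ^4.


Via rank(M_{q-1}∘⋯∘M_p): M ≅ I[1,1], I[1,2]^2, I[1,4].
μ_θ-semistable layers: μ^(1)=35; μ^(2)=2; μ^(3)=-19

((0, 2, 0, 0); (0, 1, 1, 1); (4, 0, 0, 0))


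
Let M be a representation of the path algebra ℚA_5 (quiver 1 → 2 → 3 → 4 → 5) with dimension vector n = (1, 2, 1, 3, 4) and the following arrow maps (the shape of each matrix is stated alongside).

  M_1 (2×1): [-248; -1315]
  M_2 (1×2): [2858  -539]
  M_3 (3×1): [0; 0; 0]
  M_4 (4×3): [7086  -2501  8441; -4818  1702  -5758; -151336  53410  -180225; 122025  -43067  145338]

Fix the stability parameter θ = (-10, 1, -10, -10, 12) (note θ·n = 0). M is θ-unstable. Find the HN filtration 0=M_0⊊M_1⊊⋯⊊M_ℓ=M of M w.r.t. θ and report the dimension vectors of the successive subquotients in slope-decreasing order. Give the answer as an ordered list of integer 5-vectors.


Barcode: M ≅ I[1,3], I[2,2], I[4,5]^3, I[5,5]. HN layers by μ_θ (4 steps, strictly decreasing):
  μ^(1)=12; μ^(2)=1; μ^(3)=-9/2; μ^(4)=-10

((0, 0, 0, 0, 4); (0, 1, 0, 0, 0); (0, 1, 1, 0, 0); (1, 0, 0, 3, 0))


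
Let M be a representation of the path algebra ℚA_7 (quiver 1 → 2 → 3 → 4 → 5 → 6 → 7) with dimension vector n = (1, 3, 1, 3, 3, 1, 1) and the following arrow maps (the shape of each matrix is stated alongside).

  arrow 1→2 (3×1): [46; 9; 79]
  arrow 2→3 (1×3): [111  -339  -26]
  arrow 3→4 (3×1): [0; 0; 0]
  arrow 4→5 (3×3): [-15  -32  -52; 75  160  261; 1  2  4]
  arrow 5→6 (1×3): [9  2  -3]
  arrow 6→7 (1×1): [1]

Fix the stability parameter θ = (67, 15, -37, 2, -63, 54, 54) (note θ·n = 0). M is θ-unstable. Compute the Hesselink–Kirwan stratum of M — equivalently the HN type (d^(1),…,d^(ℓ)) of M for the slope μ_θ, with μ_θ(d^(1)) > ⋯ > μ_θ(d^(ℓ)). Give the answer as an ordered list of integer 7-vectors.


Barcode: M ≅ I[1,3], I[2,2]^2, I[4,5]^2, I[4,7]. HN layers by μ_θ (3 steps, strictly decreasing):
  μ^(1)=54; μ^(2)=15; μ^(3)=-61/2

((0, 0, 0, 0, 0, 1, 1); (1, 3, 1, 0, 0, 0, 0); (0, 0, 0, 3, 3, 0, 0))


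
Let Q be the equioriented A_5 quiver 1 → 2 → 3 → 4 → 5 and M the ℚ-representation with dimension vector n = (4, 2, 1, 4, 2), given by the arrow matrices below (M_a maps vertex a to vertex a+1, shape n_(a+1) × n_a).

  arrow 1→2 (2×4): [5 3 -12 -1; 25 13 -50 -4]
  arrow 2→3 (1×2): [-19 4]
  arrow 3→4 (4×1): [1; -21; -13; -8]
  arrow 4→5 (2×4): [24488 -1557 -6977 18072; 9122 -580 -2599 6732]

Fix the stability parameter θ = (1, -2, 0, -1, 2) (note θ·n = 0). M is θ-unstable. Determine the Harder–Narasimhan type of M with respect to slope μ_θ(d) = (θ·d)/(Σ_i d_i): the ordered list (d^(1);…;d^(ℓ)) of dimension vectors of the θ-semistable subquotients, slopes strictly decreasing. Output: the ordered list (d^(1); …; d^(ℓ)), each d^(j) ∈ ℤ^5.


Interval decomposition of M: I[1,1]^2, I[1,2], I[1,5], I[4,4]^2, I[4,5].
HN type (ℓ=4): μ^(1)=2; μ^(2)=1; μ^(3)=-1/2; μ^(4)=-1

((0, 0, 0, 0, 2); (2, 0, 0, 0, 0); (2, 2, 1, 1, 0); (0, 0, 0, 3, 0))


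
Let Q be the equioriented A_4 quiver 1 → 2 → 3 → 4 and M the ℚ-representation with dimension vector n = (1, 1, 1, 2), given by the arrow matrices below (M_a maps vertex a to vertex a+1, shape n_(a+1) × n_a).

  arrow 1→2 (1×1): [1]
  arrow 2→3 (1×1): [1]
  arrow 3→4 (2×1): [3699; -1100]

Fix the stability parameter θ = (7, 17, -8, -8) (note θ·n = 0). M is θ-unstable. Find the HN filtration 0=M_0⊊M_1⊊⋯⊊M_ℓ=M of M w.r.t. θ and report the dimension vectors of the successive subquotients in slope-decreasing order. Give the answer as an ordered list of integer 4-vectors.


Via rank(M_{q-1}∘⋯∘M_p): M ≅ I[1,4], I[4,4].
μ_θ-semistable layers: μ^(1)=2; μ^(2)=-8

((1, 1, 1, 1); (0, 0, 0, 1))


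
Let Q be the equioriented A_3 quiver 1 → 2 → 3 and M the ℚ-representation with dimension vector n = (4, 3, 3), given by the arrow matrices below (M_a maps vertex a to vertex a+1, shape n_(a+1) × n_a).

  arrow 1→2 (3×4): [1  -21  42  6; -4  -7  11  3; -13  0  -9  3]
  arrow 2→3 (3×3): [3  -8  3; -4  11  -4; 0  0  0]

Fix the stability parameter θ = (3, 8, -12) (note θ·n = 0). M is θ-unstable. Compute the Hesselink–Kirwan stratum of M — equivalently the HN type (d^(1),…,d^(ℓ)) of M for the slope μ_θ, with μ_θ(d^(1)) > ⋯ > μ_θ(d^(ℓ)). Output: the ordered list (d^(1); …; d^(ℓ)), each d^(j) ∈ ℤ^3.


Interval decomposition of M: I[1,1]^2, I[1,2], I[1,3], I[2,3], I[3,3].
HN type (ℓ=5): μ^(1)=8; μ^(2)=3; μ^(3)=-1/3; μ^(4)=-2; μ^(5)=-12

((0, 1, 0); (3, 0, 0); (1, 1, 1); (0, 1, 1); (0, 0, 1))


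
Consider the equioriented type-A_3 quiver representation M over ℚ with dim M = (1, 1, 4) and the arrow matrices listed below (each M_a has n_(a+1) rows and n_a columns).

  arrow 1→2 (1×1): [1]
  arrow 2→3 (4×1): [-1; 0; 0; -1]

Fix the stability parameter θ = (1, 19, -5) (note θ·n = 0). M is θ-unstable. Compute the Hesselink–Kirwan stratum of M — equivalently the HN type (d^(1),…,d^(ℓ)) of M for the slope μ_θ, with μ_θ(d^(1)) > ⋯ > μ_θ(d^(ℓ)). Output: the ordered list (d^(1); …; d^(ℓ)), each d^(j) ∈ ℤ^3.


Interval decomposition of M: I[1,3], I[3,3]^3.
HN type (ℓ=3): μ^(1)=7; μ^(2)=1; μ^(3)=-5

((0, 1, 1); (1, 0, 0); (0, 0, 3))


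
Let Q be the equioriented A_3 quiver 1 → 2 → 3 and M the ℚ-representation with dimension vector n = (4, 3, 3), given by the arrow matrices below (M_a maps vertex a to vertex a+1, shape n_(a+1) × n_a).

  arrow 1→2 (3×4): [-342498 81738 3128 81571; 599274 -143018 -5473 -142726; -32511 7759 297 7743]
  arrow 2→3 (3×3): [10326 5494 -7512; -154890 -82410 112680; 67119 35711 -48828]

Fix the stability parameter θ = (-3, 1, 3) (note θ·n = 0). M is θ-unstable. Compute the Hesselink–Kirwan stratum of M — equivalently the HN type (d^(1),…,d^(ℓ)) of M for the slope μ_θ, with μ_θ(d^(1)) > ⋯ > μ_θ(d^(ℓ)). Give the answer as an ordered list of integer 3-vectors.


Barcode: M ≅ I[1,1], I[1,2]^2, I[1,3], I[3,3]^2. HN layers by μ_θ (3 steps, strictly decreasing):
  μ^(1)=3; μ^(2)=1; μ^(3)=-3

((0, 0, 3); (0, 3, 0); (4, 0, 0))


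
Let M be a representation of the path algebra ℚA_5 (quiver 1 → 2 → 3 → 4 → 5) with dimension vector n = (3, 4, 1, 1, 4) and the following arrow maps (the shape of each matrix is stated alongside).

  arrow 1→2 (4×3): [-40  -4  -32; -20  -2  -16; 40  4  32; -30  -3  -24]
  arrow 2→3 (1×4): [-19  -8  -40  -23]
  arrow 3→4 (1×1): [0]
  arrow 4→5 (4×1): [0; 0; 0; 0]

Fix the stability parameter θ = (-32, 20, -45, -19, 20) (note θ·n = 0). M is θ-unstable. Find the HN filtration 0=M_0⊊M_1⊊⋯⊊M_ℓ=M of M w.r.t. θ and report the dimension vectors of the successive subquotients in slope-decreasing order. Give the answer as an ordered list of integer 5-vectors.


Barcode: M ≅ I[1,1]^2, I[1,3], I[2,2]^3, I[4,4], I[5,5]^4. HN layers by μ_θ (4 steps, strictly decreasing):
  μ^(1)=20; μ^(2)=-25/2; μ^(3)=-19; μ^(4)=-32

((0, 3, 0, 0, 4); (0, 1, 1, 0, 0); (0, 0, 0, 1, 0); (3, 0, 0, 0, 0))


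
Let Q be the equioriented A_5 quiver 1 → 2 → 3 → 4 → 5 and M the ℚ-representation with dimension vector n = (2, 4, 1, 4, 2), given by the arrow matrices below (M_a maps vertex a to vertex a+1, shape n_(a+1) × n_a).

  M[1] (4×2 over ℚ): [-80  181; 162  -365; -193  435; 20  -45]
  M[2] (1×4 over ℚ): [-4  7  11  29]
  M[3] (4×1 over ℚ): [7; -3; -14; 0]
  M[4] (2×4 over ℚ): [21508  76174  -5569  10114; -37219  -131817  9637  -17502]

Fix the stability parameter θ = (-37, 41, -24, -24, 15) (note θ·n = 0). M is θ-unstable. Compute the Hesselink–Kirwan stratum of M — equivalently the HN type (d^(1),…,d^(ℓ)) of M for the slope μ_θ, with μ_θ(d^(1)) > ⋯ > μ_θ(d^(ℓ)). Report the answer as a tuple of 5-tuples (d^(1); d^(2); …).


Interval decomposition of M: I[1,2], I[1,4], I[2,2]^2, I[4,4], I[4,5]^2.
HN type (ℓ=5): μ^(1)=41; μ^(2)=15; μ^(3)=-7/3; μ^(4)=-24; μ^(5)=-37

((0, 3, 0, 0, 0); (0, 0, 0, 0, 2); (0, 1, 1, 1, 0); (0, 0, 0, 3, 0); (2, 0, 0, 0, 0))


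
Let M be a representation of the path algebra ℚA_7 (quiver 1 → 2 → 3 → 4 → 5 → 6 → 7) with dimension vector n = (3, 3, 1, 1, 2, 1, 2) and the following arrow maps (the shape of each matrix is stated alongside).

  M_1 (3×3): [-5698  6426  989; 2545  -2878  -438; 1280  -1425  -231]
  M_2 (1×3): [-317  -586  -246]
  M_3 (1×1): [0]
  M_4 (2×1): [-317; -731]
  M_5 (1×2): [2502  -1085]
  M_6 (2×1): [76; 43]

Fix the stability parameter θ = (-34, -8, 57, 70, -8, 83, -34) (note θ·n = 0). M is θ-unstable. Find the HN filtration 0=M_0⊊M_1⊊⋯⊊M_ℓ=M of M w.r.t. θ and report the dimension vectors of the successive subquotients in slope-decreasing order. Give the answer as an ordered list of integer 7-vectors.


Interval decomposition of M: I[1,2]^2, I[1,3], I[4,7], I[5,5], I[7,7].
HN type (ℓ=4): μ^(1)=57; μ^(2)=111/4; μ^(3)=-8; μ^(4)=-34

((0, 0, 1, 0, 0, 0, 0); (0, 0, 0, 1, 1, 1, 1); (0, 3, 0, 0, 1, 0, 0); (3, 0, 0, 0, 0, 0, 1))


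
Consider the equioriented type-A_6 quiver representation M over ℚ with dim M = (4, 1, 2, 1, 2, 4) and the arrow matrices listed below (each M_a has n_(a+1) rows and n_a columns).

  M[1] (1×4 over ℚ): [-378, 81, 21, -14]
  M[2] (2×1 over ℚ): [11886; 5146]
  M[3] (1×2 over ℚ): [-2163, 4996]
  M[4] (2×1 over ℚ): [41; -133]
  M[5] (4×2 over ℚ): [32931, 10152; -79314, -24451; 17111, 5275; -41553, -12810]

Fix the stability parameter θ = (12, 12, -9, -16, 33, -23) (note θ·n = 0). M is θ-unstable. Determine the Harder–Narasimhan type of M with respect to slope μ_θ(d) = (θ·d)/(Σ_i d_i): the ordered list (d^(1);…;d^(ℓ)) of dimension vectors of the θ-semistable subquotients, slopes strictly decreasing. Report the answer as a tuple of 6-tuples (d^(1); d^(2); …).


Interval decomposition of M: I[1,1]^3, I[1,6], I[3,3], I[5,6], I[6,6]^2.
HN type (ℓ=5): μ^(1)=12; μ^(2)=5; μ^(3)=-1/4; μ^(4)=-9; μ^(5)=-23

((3, 0, 0, 0, 0, 0); (0, 0, 0, 0, 2, 2); (1, 1, 1, 1, 0, 0); (0, 0, 1, 0, 0, 0); (0, 0, 0, 0, 0, 2))


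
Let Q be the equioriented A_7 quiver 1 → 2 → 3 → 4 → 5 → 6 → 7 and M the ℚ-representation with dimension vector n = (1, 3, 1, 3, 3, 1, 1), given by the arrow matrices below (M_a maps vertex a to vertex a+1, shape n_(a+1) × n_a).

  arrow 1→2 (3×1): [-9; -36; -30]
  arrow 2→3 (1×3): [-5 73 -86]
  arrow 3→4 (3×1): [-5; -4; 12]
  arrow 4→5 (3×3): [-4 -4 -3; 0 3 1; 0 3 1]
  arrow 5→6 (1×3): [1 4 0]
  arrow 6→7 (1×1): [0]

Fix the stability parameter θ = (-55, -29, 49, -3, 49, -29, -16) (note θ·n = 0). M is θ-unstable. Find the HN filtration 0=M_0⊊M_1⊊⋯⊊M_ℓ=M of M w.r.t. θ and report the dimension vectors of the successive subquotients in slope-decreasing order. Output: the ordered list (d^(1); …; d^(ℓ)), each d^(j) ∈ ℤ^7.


Interval decomposition of M: I[1,4], I[2,2]^2, I[4,5], I[4,6], I[5,5], I[7,7].
HN type (ℓ=7): μ^(1)=49; μ^(2)=23; μ^(3)=10; μ^(4)=-3; μ^(5)=-16; μ^(6)=-29; μ^(7)=-55

((0, 0, 0, 0, 2, 0, 0); (0, 0, 1, 1, 0, 0, 0); (0, 0, 0, 0, 1, 1, 0); (0, 0, 0, 2, 0, 0, 0); (0, 0, 0, 0, 0, 0, 1); (0, 3, 0, 0, 0, 0, 0); (1, 0, 0, 0, 0, 0, 0))


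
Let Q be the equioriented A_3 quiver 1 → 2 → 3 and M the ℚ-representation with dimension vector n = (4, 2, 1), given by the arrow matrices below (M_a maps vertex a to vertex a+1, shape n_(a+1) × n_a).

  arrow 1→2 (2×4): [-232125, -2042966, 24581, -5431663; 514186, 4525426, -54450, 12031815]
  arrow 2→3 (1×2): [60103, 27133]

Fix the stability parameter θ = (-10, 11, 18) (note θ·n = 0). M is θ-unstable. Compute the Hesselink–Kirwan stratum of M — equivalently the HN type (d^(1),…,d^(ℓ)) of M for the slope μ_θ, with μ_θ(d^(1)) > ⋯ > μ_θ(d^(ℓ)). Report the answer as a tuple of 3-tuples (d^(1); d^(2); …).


Barcode: M ≅ I[1,1]^2, I[1,2], I[1,3]. HN layers by μ_θ (3 steps, strictly decreasing):
  μ^(1)=18; μ^(2)=11; μ^(3)=-10

((0, 0, 1); (0, 2, 0); (4, 0, 0))


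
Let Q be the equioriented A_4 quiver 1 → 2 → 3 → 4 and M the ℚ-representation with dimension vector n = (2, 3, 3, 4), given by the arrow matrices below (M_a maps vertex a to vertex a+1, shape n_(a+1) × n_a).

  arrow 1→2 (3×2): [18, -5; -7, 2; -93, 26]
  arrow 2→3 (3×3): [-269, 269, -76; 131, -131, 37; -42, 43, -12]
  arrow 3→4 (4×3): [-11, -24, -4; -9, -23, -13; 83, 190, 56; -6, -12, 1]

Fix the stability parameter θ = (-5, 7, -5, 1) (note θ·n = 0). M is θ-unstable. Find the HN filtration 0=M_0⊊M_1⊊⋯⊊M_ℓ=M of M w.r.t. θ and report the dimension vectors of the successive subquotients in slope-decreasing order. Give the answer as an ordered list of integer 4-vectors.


Via rank(M_{q-1}∘⋯∘M_p): M ≅ I[1,4]^2, I[2,4], I[4,4].
μ_θ-semistable layers: μ^(1)=1; μ^(2)=-5

((0, 3, 3, 4); (2, 0, 0, 0))


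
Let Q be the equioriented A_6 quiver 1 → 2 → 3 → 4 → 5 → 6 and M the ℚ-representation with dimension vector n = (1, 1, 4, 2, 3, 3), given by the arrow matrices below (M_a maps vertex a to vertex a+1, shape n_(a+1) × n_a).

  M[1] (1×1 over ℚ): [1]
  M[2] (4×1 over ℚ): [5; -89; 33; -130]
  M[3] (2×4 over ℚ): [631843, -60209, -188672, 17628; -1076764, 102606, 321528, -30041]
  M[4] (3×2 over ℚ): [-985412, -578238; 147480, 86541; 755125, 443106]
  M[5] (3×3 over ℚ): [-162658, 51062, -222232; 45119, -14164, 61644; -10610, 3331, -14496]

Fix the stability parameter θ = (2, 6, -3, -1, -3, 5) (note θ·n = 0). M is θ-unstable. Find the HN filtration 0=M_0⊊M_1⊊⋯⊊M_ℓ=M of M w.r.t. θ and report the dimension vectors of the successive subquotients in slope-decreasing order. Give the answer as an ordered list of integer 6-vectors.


Barcode: M ≅ I[1,3], I[3,3], I[3,5], I[3,6], I[5,6], I[6,6]. HN layers by μ_θ (4 steps, strictly decreasing):
  μ^(1)=5; μ^(2)=5/3; μ^(3)=-2; μ^(4)=-3

((0, 0, 0, 0, 0, 3); (1, 1, 1, 0, 0, 0); (0, 0, 0, 2, 2, 0); (0, 0, 3, 0, 1, 0))


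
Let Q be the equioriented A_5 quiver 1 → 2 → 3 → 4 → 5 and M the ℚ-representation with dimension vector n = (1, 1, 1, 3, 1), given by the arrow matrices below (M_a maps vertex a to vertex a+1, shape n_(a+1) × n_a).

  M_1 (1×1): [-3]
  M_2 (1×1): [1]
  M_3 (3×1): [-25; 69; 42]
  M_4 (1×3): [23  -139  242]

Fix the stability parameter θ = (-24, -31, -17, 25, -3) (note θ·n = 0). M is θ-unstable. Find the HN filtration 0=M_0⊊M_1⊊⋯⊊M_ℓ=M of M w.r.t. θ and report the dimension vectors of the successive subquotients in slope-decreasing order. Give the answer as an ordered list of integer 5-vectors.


Via rank(M_{q-1}∘⋯∘M_p): M ≅ I[1,5], I[4,4]^2.
μ_θ-semistable layers: μ^(1)=25; μ^(2)=11; μ^(3)=-17; μ^(4)=-55/2

((0, 0, 0, 2, 0); (0, 0, 0, 1, 1); (0, 0, 1, 0, 0); (1, 1, 0, 0, 0))


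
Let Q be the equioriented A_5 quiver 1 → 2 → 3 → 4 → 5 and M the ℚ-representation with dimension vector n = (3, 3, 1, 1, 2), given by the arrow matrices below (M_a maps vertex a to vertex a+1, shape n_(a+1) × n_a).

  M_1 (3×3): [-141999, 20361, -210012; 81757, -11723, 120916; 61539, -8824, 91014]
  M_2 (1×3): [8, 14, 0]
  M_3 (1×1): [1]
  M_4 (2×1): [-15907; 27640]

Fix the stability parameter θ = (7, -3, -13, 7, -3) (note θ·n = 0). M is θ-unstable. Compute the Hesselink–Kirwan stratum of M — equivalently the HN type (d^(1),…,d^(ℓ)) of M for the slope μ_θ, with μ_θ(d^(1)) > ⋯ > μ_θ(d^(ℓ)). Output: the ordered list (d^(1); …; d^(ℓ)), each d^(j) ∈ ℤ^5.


Via rank(M_{q-1}∘⋯∘M_p): M ≅ I[1,1], I[1,2], I[1,5], I[2,2], I[5,5].
μ_θ-semistable layers: μ^(1)=7; μ^(2)=2; μ^(3)=-3

((1, 0, 0, 0, 0); (1, 1, 0, 1, 1); (1, 2, 1, 0, 1))


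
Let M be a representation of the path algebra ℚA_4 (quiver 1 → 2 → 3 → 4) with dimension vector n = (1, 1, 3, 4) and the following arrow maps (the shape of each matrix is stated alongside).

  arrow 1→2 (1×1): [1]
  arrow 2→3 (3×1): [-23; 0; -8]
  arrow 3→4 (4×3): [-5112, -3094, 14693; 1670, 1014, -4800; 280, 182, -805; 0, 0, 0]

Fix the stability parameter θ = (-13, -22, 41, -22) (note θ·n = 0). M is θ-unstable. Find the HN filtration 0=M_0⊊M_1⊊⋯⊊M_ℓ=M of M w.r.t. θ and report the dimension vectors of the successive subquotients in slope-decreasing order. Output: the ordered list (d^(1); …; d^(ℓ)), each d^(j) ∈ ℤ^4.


Barcode: M ≅ I[1,4], I[3,3], I[3,4], I[4,4]^2. HN layers by μ_θ (4 steps, strictly decreasing):
  μ^(1)=41; μ^(2)=19/2; μ^(3)=-35/2; μ^(4)=-22

((0, 0, 1, 0); (0, 0, 2, 2); (1, 1, 0, 0); (0, 0, 0, 2))


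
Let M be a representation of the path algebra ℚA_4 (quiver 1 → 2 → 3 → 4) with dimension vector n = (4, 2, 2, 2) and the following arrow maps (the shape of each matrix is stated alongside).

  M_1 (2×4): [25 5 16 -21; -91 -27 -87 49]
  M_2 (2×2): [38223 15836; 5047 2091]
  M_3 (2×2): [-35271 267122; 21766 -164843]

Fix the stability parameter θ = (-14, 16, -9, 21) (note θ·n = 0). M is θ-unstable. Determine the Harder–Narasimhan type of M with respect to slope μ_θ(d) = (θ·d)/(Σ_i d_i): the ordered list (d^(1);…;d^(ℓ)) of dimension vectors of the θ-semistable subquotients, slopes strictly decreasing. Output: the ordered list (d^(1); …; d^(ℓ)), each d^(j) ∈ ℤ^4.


Via rank(M_{q-1}∘⋯∘M_p): M ≅ I[1,1]^2, I[1,4]^2.
μ_θ-semistable layers: μ^(1)=21; μ^(2)=7/2; μ^(3)=-14

((0, 0, 0, 2); (0, 2, 2, 0); (4, 0, 0, 0))


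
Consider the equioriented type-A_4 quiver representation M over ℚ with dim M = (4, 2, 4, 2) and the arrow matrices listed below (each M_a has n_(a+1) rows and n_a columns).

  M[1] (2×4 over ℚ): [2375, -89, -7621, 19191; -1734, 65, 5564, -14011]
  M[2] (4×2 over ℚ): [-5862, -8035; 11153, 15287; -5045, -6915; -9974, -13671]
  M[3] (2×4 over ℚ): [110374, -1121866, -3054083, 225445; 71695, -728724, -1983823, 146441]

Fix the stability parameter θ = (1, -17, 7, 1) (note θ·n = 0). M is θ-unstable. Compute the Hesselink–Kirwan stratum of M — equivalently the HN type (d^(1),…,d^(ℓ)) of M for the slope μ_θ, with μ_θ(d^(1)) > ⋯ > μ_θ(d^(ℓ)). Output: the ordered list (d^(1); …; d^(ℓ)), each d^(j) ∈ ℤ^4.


Via rank(M_{q-1}∘⋯∘M_p): M ≅ I[1,1]^2, I[1,4]^2, I[3,3]^2.
μ_θ-semistable layers: μ^(1)=7; μ^(2)=4; μ^(3)=1; μ^(4)=-8

((0, 0, 2, 0); (0, 0, 2, 2); (2, 0, 0, 0); (2, 2, 0, 0))


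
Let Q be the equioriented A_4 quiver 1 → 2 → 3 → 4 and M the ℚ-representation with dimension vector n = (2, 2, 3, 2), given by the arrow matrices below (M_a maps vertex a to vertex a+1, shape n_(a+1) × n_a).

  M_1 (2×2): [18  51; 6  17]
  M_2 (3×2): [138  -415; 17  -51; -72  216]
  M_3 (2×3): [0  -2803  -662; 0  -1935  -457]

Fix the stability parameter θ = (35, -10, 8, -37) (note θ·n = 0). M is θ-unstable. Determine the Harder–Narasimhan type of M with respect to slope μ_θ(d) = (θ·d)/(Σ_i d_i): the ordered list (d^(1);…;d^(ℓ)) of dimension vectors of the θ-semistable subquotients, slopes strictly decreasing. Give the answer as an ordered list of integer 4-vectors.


Interval decomposition of M: I[1,1], I[1,3], I[2,4], I[3,4].
HN type (ℓ=4): μ^(1)=35; μ^(2)=11; μ^(3)=-13; μ^(4)=-29/2

((1, 0, 0, 0); (1, 1, 1, 0); (0, 1, 1, 1); (0, 0, 1, 1))
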